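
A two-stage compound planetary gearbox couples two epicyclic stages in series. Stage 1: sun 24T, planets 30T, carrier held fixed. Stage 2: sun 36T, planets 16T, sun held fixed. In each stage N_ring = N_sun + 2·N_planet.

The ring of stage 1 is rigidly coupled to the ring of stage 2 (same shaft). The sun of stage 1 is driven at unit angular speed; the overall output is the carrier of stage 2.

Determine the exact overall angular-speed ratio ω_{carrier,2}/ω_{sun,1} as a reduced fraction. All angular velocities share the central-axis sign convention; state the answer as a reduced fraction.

Stage 1: N_ring = 24 + 2·30 = 84
Stage 1: 24(ω_s−ω_c) = −84(ω_r−ω_c),  ω_c=0, ω_s=1
Stage 1: ω_r = 0 − (24/84)(1−0) = -2/7
  ⇒ ω_r¹/ω_s¹ = -2/7
Stage 2: N_ring = 36 + 2·16 = 68
Stage 2: 36(ω_s−ω_c) = −68(ω_r−ω_c),  ω_s=0, ω_r=1
Stage 2: 36(0−ω_c) = −68(1−ω_c)  ⇒  104ω_c = 68  ⇒  ω_c = 17/26
  ⇒ ω_c²/ω_r² = 17/26
Coupling ω_r² = ω_r¹ ⇒ overall = -2/7 × 17/26 = -17/91

-17/91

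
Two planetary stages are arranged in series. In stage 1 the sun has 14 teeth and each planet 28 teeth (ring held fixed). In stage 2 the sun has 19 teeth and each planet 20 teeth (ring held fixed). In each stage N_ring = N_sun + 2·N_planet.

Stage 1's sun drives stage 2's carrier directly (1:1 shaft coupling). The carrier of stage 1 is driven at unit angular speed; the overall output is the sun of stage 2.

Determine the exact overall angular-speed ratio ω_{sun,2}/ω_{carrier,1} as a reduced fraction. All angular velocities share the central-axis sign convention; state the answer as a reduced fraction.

468/19

Stage 1: N_ring = 14 + 2·28 = 70
Stage 1: 14(ω_s−ω_c) = −70(ω_r−ω_c),  ω_r=0, ω_c=1
Stage 1: ω_s = 1 − (70/14)(0−1) = 6
  ⇒ ω_s¹/ω_c¹ = 6
Stage 2: N_ring = 19 + 2·20 = 59
Stage 2: 19(ω_s−ω_c) = −59(ω_r−ω_c),  ω_r=0, ω_c=1
Stage 2: ω_s = 1 − (59/19)(0−1) = 78/19
  ⇒ ω_s²/ω_c² = 78/19
Coupling ω_c² = ω_s¹ ⇒ overall = 6 × 78/19 = 468/19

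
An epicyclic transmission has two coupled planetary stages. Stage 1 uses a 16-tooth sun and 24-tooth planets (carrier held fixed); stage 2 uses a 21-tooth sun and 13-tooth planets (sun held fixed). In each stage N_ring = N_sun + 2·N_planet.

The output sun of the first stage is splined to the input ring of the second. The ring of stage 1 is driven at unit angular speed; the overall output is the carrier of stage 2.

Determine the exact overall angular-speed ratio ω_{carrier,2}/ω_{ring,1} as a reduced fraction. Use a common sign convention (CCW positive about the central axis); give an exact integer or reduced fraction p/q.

Stage 1: N_ring = 16 + 2·24 = 64
Stage 1: 16(ω_s−ω_c) = −64(ω_r−ω_c),  ω_c=0, ω_r=1
Stage 1: ω_s = 0 − (64/16)(1−0) = -4
  ⇒ ω_s¹/ω_r¹ = -4
Stage 2: N_ring = 21 + 2·13 = 47
Stage 2: 21(ω_s−ω_c) = −47(ω_r−ω_c),  ω_s=0, ω_r=1
Stage 2: 21(0−ω_c) = −47(1−ω_c)  ⇒  68ω_c = 47  ⇒  ω_c = 47/68
  ⇒ ω_c²/ω_r² = 47/68
Coupling ω_r² = ω_s¹ ⇒ overall = -4 × 47/68 = -47/17

-47/17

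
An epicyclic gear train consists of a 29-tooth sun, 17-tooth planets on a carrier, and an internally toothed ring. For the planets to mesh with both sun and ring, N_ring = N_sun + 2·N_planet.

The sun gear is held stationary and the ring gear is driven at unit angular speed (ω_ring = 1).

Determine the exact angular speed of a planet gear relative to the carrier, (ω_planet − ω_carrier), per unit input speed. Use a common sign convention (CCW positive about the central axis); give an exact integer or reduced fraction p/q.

N_ring = 29 + 2·17 = 63
29(ω_s−ω_c) = −63(ω_r−ω_c),  ω_s=0, ω_r=1
29(0−ω_c) = −63(1−ω_c)  ⇒  92ω_c = 63  ⇒  ω_c = 63/92
sun–planet: 29·(0−63/92) = −17·(ω_p−ω_c)  ⇒  ω_p−ω_c = −(29/17)·(-63/92) = 1827/1564

1827/1564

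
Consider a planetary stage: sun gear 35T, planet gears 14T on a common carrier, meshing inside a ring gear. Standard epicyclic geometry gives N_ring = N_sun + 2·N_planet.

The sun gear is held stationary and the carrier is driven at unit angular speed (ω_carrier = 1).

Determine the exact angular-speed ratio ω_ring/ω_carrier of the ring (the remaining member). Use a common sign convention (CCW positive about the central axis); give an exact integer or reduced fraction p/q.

N_ring = 35 + 2·14 = 63
35(ω_s−ω_c) = −63(ω_r−ω_c),  ω_s=0, ω_c=1
ω_r = 1 − (35/63)(0−1) = 14/9
ω_r/ω_c = 14/9

14/9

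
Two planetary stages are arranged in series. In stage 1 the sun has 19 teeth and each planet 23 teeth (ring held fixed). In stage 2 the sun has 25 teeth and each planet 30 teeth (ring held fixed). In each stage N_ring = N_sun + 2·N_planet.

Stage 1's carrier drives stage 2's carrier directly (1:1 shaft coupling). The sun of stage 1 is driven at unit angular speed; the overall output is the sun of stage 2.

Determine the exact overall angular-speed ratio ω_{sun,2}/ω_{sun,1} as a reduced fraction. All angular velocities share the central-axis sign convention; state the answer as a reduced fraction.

Stage 1: N_ring = 19 + 2·23 = 65
Stage 1: 19(ω_s−ω_c) = −65(ω_r−ω_c),  ω_r=0, ω_s=1
Stage 1: 19(1−ω_c) = −65(0−ω_c)  ⇒  84ω_c = 19  ⇒  ω_c = 19/84
  ⇒ ω_c¹/ω_s¹ = 19/84
Stage 2: N_ring = 25 + 2·30 = 85
Stage 2: 25(ω_s−ω_c) = −85(ω_r−ω_c),  ω_r=0, ω_c=1
Stage 2: ω_s = 1 − (85/25)(0−1) = 22/5
  ⇒ ω_s²/ω_c² = 22/5
Coupling ω_c² = ω_c¹ ⇒ overall = 19/84 × 22/5 = 209/210

209/210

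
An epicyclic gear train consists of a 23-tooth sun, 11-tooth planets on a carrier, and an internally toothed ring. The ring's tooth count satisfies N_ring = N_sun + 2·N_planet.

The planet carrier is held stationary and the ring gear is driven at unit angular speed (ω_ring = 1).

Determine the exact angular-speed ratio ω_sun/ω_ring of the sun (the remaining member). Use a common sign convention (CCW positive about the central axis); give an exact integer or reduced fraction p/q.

N_ring = 23 + 2·11 = 45
23(ω_s−ω_c) = −45(ω_r−ω_c),  ω_c=0, ω_r=1
ω_s = 0 − (45/23)(1−0) = -45/23
ω_s/ω_r = -45/23

-45/23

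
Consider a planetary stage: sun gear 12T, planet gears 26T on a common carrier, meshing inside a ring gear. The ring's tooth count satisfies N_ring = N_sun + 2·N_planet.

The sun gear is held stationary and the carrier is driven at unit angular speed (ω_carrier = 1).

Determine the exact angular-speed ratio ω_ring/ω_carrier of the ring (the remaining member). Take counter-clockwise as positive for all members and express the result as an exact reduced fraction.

19/16

N_ring = 12 + 2·26 = 64
12(ω_s−ω_c) = −64(ω_r−ω_c),  ω_s=0, ω_c=1
ω_r = 1 − (12/64)(0−1) = 19/16
ω_r/ω_c = 19/16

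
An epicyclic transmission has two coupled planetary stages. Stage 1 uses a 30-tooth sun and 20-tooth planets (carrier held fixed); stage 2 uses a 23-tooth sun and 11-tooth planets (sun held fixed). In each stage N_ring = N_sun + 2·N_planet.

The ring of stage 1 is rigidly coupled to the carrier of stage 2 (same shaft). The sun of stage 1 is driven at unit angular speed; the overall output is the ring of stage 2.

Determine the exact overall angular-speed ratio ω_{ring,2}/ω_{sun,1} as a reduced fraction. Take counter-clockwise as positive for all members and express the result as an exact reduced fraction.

Stage 1: N_ring = 30 + 2·20 = 70
Stage 1: 30(ω_s−ω_c) = −70(ω_r−ω_c),  ω_c=0, ω_s=1
Stage 1: ω_r = 0 − (30/70)(1−0) = -3/7
  ⇒ ω_r¹/ω_s¹ = -3/7
Stage 2: N_ring = 23 + 2·11 = 45
Stage 2: 23(ω_s−ω_c) = −45(ω_r−ω_c),  ω_s=0, ω_c=1
Stage 2: ω_r = 1 − (23/45)(0−1) = 68/45
  ⇒ ω_r²/ω_c² = 68/45
Coupling ω_c² = ω_r¹ ⇒ overall = -3/7 × 68/45 = -68/105

-68/105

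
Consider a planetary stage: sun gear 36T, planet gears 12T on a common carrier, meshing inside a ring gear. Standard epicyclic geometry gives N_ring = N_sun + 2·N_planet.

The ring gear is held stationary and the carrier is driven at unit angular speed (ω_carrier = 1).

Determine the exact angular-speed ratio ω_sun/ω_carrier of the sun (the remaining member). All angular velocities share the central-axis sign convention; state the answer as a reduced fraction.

8/3

N_ring = 36 + 2·12 = 60
36(ω_s−ω_c) = −60(ω_r−ω_c),  ω_r=0, ω_c=1
ω_s = 1 − (60/36)(0−1) = 8/3
ω_s/ω_c = 8/3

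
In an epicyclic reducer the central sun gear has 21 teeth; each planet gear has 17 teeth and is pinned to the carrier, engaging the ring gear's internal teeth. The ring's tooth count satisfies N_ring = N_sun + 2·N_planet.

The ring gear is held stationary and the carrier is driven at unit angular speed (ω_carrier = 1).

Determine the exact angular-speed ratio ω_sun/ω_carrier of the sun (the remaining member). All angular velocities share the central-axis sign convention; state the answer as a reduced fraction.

76/21

N_ring = 21 + 2·17 = 55
21(ω_s−ω_c) = −55(ω_r−ω_c),  ω_r=0, ω_c=1
ω_s = 1 − (55/21)(0−1) = 76/21
ω_s/ω_c = 76/21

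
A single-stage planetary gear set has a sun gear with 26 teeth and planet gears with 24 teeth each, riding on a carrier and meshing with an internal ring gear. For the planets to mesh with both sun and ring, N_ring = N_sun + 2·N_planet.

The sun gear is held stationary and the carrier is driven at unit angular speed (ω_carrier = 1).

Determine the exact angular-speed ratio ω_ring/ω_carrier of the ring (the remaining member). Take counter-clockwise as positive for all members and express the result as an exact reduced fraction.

N_ring = 26 + 2·24 = 74
26(ω_s−ω_c) = −74(ω_r−ω_c),  ω_s=0, ω_c=1
ω_r = 1 − (26/74)(0−1) = 50/37
ω_r/ω_c = 50/37

50/37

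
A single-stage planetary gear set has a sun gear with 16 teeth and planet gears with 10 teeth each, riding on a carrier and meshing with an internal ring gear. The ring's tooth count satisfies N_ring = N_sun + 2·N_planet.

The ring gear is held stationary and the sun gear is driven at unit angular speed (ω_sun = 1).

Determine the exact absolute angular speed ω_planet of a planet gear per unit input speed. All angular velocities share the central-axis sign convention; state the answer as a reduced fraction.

-4/5

N_ring = 16 + 2·10 = 36
16(ω_s−ω_c) = −36(ω_r−ω_c),  ω_r=0, ω_s=1
16(1−ω_c) = −36(0−ω_c)  ⇒  52ω_c = 16  ⇒  ω_c = 4/13
sun–planet: 16·(1−4/13) = −10·(ω_p−ω_c)  ⇒  ω_p−ω_c = −(16/10)·(9/13) = -72/65
ω_p = 4/13 − 72/65 = -4/5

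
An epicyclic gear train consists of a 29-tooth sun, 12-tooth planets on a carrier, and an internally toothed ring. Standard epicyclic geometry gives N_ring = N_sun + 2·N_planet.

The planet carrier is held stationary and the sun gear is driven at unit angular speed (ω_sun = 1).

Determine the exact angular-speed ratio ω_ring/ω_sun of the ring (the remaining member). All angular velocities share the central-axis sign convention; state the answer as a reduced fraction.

N_ring = 29 + 2·12 = 53
29(ω_s−ω_c) = −53(ω_r−ω_c),  ω_c=0, ω_s=1
ω_r = 0 − (29/53)(1−0) = -29/53
ω_r/ω_s = -29/53

-29/53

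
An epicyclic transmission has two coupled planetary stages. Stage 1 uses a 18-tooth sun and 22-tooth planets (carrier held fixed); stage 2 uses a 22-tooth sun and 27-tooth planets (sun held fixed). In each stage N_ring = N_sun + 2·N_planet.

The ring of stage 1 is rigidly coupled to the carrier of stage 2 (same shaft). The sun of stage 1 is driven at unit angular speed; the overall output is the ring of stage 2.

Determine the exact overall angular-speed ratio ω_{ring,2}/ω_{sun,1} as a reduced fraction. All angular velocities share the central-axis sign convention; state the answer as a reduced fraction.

-441/1178

Stage 1: N_ring = 18 + 2·22 = 62
Stage 1: 18(ω_s−ω_c) = −62(ω_r−ω_c),  ω_c=0, ω_s=1
Stage 1: ω_r = 0 − (18/62)(1−0) = -9/31
  ⇒ ω_r¹/ω_s¹ = -9/31
Stage 2: N_ring = 22 + 2·27 = 76
Stage 2: 22(ω_s−ω_c) = −76(ω_r−ω_c),  ω_s=0, ω_c=1
Stage 2: ω_r = 1 − (22/76)(0−1) = 49/38
  ⇒ ω_r²/ω_c² = 49/38
Coupling ω_c² = ω_r¹ ⇒ overall = -9/31 × 49/38 = -441/1178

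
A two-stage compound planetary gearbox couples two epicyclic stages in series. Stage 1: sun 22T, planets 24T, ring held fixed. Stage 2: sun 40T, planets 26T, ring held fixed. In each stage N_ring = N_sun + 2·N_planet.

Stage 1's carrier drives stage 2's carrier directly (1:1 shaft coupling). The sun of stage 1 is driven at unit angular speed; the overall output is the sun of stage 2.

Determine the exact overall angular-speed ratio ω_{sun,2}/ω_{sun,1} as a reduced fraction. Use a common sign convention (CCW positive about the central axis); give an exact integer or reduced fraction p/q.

Stage 1: N_ring = 22 + 2·24 = 70
Stage 1: 22(ω_s−ω_c) = −70(ω_r−ω_c),  ω_r=0, ω_s=1
Stage 1: 22(1−ω_c) = −70(0−ω_c)  ⇒  92ω_c = 22  ⇒  ω_c = 11/46
  ⇒ ω_c¹/ω_s¹ = 11/46
Stage 2: N_ring = 40 + 2·26 = 92
Stage 2: 40(ω_s−ω_c) = −92(ω_r−ω_c),  ω_r=0, ω_c=1
Stage 2: ω_s = 1 − (92/40)(0−1) = 33/10
  ⇒ ω_s²/ω_c² = 33/10
Coupling ω_c² = ω_c¹ ⇒ overall = 11/46 × 33/10 = 363/460

363/460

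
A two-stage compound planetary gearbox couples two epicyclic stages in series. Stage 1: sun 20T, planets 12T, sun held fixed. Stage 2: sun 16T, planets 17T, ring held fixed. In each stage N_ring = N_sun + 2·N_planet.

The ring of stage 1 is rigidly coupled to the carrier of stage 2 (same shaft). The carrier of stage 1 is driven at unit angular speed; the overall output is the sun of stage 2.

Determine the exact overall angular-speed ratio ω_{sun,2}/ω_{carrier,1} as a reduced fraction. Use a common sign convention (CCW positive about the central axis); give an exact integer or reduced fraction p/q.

6

Stage 1: N_ring = 20 + 2·12 = 44
Stage 1: 20(ω_s−ω_c) = −44(ω_r−ω_c),  ω_s=0, ω_c=1
Stage 1: ω_r = 1 − (20/44)(0−1) = 16/11
  ⇒ ω_r¹/ω_c¹ = 16/11
Stage 2: N_ring = 16 + 2·17 = 50
Stage 2: 16(ω_s−ω_c) = −50(ω_r−ω_c),  ω_r=0, ω_c=1
Stage 2: ω_s = 1 − (50/16)(0−1) = 33/8
  ⇒ ω_s²/ω_c² = 33/8
Coupling ω_c² = ω_r¹ ⇒ overall = 16/11 × 33/8 = 6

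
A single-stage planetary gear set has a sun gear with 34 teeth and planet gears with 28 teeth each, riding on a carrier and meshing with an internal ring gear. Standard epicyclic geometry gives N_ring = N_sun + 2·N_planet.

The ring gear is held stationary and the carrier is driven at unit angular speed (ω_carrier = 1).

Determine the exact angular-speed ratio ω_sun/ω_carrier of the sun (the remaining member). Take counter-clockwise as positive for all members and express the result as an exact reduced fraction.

62/17

N_ring = 34 + 2·28 = 90
34(ω_s−ω_c) = −90(ω_r−ω_c),  ω_r=0, ω_c=1
ω_s = 1 − (90/34)(0−1) = 62/17
ω_s/ω_c = 62/17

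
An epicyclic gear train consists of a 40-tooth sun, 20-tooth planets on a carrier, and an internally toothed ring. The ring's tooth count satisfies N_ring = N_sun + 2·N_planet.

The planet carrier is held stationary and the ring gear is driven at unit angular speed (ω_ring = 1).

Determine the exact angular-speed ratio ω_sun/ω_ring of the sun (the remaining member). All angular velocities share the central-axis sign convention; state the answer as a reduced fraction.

N_ring = 40 + 2·20 = 80
40(ω_s−ω_c) = −80(ω_r−ω_c),  ω_c=0, ω_r=1
ω_s = 0 − (80/40)(1−0) = -2
ω_s/ω_r = -2

-2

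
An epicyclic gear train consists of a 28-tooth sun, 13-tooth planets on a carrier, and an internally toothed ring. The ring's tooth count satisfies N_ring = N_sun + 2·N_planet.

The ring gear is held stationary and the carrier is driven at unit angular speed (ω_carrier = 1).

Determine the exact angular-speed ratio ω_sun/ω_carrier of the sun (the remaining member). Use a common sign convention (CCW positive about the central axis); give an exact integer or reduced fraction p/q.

41/14

N_ring = 28 + 2·13 = 54
28(ω_s−ω_c) = −54(ω_r−ω_c),  ω_r=0, ω_c=1
ω_s = 1 − (54/28)(0−1) = 41/14
ω_s/ω_c = 41/14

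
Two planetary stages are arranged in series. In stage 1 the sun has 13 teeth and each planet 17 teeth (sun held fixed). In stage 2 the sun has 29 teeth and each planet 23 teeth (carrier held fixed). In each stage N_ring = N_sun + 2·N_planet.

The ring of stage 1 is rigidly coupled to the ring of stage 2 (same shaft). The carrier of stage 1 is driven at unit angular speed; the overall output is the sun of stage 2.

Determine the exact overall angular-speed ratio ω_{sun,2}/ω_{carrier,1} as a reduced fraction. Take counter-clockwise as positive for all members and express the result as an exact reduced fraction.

-4500/1363

Stage 1: N_ring = 13 + 2·17 = 47
Stage 1: 13(ω_s−ω_c) = −47(ω_r−ω_c),  ω_s=0, ω_c=1
Stage 1: ω_r = 1 − (13/47)(0−1) = 60/47
  ⇒ ω_r¹/ω_c¹ = 60/47
Stage 2: N_ring = 29 + 2·23 = 75
Stage 2: 29(ω_s−ω_c) = −75(ω_r−ω_c),  ω_c=0, ω_r=1
Stage 2: ω_s = 0 − (75/29)(1−0) = -75/29
  ⇒ ω_s²/ω_r² = -75/29
Coupling ω_r² = ω_r¹ ⇒ overall = 60/47 × -75/29 = -4500/1363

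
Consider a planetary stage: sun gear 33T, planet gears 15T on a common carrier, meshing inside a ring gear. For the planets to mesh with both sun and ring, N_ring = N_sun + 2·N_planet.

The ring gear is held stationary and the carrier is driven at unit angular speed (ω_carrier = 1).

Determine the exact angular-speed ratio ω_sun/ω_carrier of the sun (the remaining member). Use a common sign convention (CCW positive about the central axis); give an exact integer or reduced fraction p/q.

N_ring = 33 + 2·15 = 63
33(ω_s−ω_c) = −63(ω_r−ω_c),  ω_r=0, ω_c=1
ω_s = 1 − (63/33)(0−1) = 32/11
ω_s/ω_c = 32/11

32/11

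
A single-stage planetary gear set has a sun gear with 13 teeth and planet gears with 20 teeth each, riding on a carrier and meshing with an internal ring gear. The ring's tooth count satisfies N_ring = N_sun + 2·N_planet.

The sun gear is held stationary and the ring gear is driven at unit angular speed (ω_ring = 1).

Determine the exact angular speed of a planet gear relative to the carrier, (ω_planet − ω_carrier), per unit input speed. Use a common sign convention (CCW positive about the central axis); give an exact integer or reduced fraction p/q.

N_ring = 13 + 2·20 = 53
13(ω_s−ω_c) = −53(ω_r−ω_c),  ω_s=0, ω_r=1
13(0−ω_c) = −53(1−ω_c)  ⇒  66ω_c = 53  ⇒  ω_c = 53/66
sun–planet: 13·(0−53/66) = −20·(ω_p−ω_c)  ⇒  ω_p−ω_c = −(13/20)·(-53/66) = 689/1320

689/1320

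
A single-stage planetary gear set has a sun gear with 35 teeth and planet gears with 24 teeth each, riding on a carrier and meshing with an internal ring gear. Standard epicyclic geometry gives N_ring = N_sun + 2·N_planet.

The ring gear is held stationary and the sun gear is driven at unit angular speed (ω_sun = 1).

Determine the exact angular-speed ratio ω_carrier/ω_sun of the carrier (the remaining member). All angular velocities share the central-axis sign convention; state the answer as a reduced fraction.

35/118

N_ring = 35 + 2·24 = 83
35(ω_s−ω_c) = −83(ω_r−ω_c),  ω_r=0, ω_s=1
35(1−ω_c) = −83(0−ω_c)  ⇒  118ω_c = 35  ⇒  ω_c = 35/118
ω_c/ω_s = 35/118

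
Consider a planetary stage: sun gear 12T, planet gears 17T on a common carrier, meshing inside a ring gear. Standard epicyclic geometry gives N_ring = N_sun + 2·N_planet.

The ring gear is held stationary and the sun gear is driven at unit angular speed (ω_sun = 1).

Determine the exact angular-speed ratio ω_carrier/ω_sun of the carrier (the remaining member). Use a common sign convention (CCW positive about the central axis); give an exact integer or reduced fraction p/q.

6/29

N_ring = 12 + 2·17 = 46
12(ω_s−ω_c) = −46(ω_r−ω_c),  ω_r=0, ω_s=1
12(1−ω_c) = −46(0−ω_c)  ⇒  58ω_c = 12  ⇒  ω_c = 6/29
ω_c/ω_s = 6/29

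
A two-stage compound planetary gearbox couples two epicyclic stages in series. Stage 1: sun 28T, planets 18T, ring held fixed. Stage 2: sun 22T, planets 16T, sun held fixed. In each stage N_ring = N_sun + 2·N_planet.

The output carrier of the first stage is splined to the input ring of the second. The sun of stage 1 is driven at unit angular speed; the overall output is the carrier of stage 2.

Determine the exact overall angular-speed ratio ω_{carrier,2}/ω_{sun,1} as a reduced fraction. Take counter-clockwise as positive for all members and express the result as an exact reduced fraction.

Stage 1: N_ring = 28 + 2·18 = 64
Stage 1: 28(ω_s−ω_c) = −64(ω_r−ω_c),  ω_r=0, ω_s=1
Stage 1: 28(1−ω_c) = −64(0−ω_c)  ⇒  92ω_c = 28  ⇒  ω_c = 7/23
  ⇒ ω_c¹/ω_s¹ = 7/23
Stage 2: N_ring = 22 + 2·16 = 54
Stage 2: 22(ω_s−ω_c) = −54(ω_r−ω_c),  ω_s=0, ω_r=1
Stage 2: 22(0−ω_c) = −54(1−ω_c)  ⇒  76ω_c = 54  ⇒  ω_c = 27/38
  ⇒ ω_c²/ω_r² = 27/38
Coupling ω_r² = ω_c¹ ⇒ overall = 7/23 × 27/38 = 189/874

189/874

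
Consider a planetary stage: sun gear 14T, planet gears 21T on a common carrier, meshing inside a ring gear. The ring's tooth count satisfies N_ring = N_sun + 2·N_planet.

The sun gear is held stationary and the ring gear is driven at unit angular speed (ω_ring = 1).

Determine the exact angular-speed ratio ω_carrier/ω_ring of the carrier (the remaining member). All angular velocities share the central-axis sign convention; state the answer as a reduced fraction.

N_ring = 14 + 2·21 = 56
14(ω_s−ω_c) = −56(ω_r−ω_c),  ω_s=0, ω_r=1
14(0−ω_c) = −56(1−ω_c)  ⇒  70ω_c = 56  ⇒  ω_c = 4/5
ω_c/ω_r = 4/5

4/5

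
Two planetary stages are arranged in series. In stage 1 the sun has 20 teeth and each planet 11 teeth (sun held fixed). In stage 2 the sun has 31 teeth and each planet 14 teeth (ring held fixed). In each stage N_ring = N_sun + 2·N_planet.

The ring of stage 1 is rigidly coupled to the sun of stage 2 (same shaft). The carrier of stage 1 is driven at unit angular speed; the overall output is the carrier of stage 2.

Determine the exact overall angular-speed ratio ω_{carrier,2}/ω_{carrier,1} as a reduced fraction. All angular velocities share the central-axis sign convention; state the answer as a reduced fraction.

Stage 1: N_ring = 20 + 2·11 = 42
Stage 1: 20(ω_s−ω_c) = −42(ω_r−ω_c),  ω_s=0, ω_c=1
Stage 1: ω_r = 1 − (20/42)(0−1) = 31/21
  ⇒ ω_r¹/ω_c¹ = 31/21
Stage 2: N_ring = 31 + 2·14 = 59
Stage 2: 31(ω_s−ω_c) = −59(ω_r−ω_c),  ω_r=0, ω_s=1
Stage 2: 31(1−ω_c) = −59(0−ω_c)  ⇒  90ω_c = 31  ⇒  ω_c = 31/90
  ⇒ ω_c²/ω_s² = 31/90
Coupling ω_s² = ω_r¹ ⇒ overall = 31/21 × 31/90 = 961/1890

961/1890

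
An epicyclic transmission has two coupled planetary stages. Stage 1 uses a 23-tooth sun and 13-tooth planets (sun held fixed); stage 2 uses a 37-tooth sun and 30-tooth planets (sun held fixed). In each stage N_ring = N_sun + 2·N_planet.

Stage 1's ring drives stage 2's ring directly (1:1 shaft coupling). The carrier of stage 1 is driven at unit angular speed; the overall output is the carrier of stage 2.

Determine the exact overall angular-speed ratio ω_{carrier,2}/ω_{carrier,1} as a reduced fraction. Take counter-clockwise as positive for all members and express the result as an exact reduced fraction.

3492/3283

Stage 1: N_ring = 23 + 2·13 = 49
Stage 1: 23(ω_s−ω_c) = −49(ω_r−ω_c),  ω_s=0, ω_c=1
Stage 1: ω_r = 1 − (23/49)(0−1) = 72/49
  ⇒ ω_r¹/ω_c¹ = 72/49
Stage 2: N_ring = 37 + 2·30 = 97
Stage 2: 37(ω_s−ω_c) = −97(ω_r−ω_c),  ω_s=0, ω_r=1
Stage 2: 37(0−ω_c) = −97(1−ω_c)  ⇒  134ω_c = 97  ⇒  ω_c = 97/134
  ⇒ ω_c²/ω_r² = 97/134
Coupling ω_r² = ω_r¹ ⇒ overall = 72/49 × 97/134 = 3492/3283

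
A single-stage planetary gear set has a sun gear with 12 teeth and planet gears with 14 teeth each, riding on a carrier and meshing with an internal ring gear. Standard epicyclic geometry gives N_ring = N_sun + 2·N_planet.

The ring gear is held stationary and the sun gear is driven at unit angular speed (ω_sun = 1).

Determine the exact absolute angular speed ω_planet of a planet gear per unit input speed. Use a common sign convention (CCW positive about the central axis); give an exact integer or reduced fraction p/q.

-3/7

N_ring = 12 + 2·14 = 40
12(ω_s−ω_c) = −40(ω_r−ω_c),  ω_r=0, ω_s=1
12(1−ω_c) = −40(0−ω_c)  ⇒  52ω_c = 12  ⇒  ω_c = 3/13
sun–planet: 12·(1−3/13) = −14·(ω_p−ω_c)  ⇒  ω_p−ω_c = −(12/14)·(10/13) = -60/91
ω_p = 3/13 − 60/91 = -3/7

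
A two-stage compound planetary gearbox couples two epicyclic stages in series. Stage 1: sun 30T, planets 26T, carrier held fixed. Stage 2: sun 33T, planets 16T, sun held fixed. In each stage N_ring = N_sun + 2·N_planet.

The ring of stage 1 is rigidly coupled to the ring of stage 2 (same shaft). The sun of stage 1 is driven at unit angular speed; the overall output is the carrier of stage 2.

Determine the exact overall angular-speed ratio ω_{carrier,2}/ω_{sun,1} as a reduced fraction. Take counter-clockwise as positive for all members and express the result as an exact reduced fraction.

Stage 1: N_ring = 30 + 2·26 = 82
Stage 1: 30(ω_s−ω_c) = −82(ω_r−ω_c),  ω_c=0, ω_s=1
Stage 1: ω_r = 0 − (30/82)(1−0) = -15/41
  ⇒ ω_r¹/ω_s¹ = -15/41
Stage 2: N_ring = 33 + 2·16 = 65
Stage 2: 33(ω_s−ω_c) = −65(ω_r−ω_c),  ω_s=0, ω_r=1
Stage 2: 33(0−ω_c) = −65(1−ω_c)  ⇒  98ω_c = 65  ⇒  ω_c = 65/98
  ⇒ ω_c²/ω_r² = 65/98
Coupling ω_r² = ω_r¹ ⇒ overall = -15/41 × 65/98 = -975/4018

-975/4018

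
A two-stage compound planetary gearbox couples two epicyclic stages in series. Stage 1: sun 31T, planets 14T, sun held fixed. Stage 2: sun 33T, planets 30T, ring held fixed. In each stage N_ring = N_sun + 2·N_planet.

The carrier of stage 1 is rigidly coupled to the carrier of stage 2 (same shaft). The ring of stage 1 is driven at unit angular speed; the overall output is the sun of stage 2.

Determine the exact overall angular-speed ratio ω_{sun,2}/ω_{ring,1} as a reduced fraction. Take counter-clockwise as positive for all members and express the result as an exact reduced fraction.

Stage 1: N_ring = 31 + 2·14 = 59
Stage 1: 31(ω_s−ω_c) = −59(ω_r−ω_c),  ω_s=0, ω_r=1
Stage 1: 31(0−ω_c) = −59(1−ω_c)  ⇒  90ω_c = 59  ⇒  ω_c = 59/90
  ⇒ ω_c¹/ω_r¹ = 59/90
Stage 2: N_ring = 33 + 2·30 = 93
Stage 2: 33(ω_s−ω_c) = −93(ω_r−ω_c),  ω_r=0, ω_c=1
Stage 2: ω_s = 1 − (93/33)(0−1) = 42/11
  ⇒ ω_s²/ω_c² = 42/11
Coupling ω_c² = ω_c¹ ⇒ overall = 59/90 × 42/11 = 413/165

413/165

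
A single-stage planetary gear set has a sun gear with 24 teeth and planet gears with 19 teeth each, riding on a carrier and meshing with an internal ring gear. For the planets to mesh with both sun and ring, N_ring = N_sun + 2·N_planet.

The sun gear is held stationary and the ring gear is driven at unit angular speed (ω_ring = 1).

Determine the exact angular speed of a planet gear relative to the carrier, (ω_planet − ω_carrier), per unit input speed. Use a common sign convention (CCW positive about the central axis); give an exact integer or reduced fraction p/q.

N_ring = 24 + 2·19 = 62
24(ω_s−ω_c) = −62(ω_r−ω_c),  ω_s=0, ω_r=1
24(0−ω_c) = −62(1−ω_c)  ⇒  86ω_c = 62  ⇒  ω_c = 31/43
sun–planet: 24·(0−31/43) = −19·(ω_p−ω_c)  ⇒  ω_p−ω_c = −(24/19)·(-31/43) = 744/817

744/817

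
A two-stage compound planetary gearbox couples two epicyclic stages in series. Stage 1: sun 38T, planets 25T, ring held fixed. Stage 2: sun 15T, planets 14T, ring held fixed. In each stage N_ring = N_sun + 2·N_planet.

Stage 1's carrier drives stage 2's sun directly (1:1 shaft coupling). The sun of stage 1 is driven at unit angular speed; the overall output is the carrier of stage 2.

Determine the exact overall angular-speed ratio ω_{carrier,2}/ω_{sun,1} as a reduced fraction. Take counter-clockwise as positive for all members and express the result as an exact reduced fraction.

95/1218

Stage 1: N_ring = 38 + 2·25 = 88
Stage 1: 38(ω_s−ω_c) = −88(ω_r−ω_c),  ω_r=0, ω_s=1
Stage 1: 38(1−ω_c) = −88(0−ω_c)  ⇒  126ω_c = 38  ⇒  ω_c = 19/63
  ⇒ ω_c¹/ω_s¹ = 19/63
Stage 2: N_ring = 15 + 2·14 = 43
Stage 2: 15(ω_s−ω_c) = −43(ω_r−ω_c),  ω_r=0, ω_s=1
Stage 2: 15(1−ω_c) = −43(0−ω_c)  ⇒  58ω_c = 15  ⇒  ω_c = 15/58
  ⇒ ω_c²/ω_s² = 15/58
Coupling ω_s² = ω_c¹ ⇒ overall = 19/63 × 15/58 = 95/1218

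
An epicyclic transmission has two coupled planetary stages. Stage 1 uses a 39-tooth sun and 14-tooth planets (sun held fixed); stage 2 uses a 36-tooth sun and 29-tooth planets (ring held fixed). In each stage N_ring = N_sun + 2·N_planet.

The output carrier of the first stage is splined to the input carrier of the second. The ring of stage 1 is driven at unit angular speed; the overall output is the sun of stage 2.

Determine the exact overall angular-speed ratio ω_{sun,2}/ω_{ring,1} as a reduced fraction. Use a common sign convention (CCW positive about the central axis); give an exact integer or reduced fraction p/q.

4355/1908

Stage 1: N_ring = 39 + 2·14 = 67
Stage 1: 39(ω_s−ω_c) = −67(ω_r−ω_c),  ω_s=0, ω_r=1
Stage 1: 39(0−ω_c) = −67(1−ω_c)  ⇒  106ω_c = 67  ⇒  ω_c = 67/106
  ⇒ ω_c¹/ω_r¹ = 67/106
Stage 2: N_ring = 36 + 2·29 = 94
Stage 2: 36(ω_s−ω_c) = −94(ω_r−ω_c),  ω_r=0, ω_c=1
Stage 2: ω_s = 1 − (94/36)(0−1) = 65/18
  ⇒ ω_s²/ω_c² = 65/18
Coupling ω_c² = ω_c¹ ⇒ overall = 67/106 × 65/18 = 4355/1908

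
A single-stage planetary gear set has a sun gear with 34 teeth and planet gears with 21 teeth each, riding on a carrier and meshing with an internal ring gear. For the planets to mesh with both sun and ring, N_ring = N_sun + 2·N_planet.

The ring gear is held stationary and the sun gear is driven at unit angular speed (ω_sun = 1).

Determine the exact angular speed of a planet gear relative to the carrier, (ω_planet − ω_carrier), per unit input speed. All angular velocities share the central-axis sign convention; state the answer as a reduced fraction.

N_ring = 34 + 2·21 = 76
34(ω_s−ω_c) = −76(ω_r−ω_c),  ω_r=0, ω_s=1
34(1−ω_c) = −76(0−ω_c)  ⇒  110ω_c = 34  ⇒  ω_c = 17/55
sun–planet: 34·(1−17/55) = −21·(ω_p−ω_c)  ⇒  ω_p−ω_c = −(34/21)·(38/55) = -1292/1155

-1292/1155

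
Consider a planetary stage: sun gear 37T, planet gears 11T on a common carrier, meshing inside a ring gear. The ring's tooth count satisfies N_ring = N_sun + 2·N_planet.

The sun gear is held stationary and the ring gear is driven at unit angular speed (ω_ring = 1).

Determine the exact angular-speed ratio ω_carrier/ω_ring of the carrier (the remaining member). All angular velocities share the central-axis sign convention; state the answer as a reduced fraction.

59/96

N_ring = 37 + 2·11 = 59
37(ω_s−ω_c) = −59(ω_r−ω_c),  ω_s=0, ω_r=1
37(0−ω_c) = −59(1−ω_c)  ⇒  96ω_c = 59  ⇒  ω_c = 59/96
ω_c/ω_r = 59/96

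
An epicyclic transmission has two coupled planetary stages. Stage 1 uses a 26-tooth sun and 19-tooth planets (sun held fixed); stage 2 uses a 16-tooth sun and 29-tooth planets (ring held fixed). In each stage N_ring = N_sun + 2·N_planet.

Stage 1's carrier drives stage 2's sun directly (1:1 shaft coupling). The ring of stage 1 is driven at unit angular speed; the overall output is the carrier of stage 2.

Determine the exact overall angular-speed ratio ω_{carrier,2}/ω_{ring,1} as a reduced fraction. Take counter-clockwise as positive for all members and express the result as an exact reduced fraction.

256/2025

Stage 1: N_ring = 26 + 2·19 = 64
Stage 1: 26(ω_s−ω_c) = −64(ω_r−ω_c),  ω_s=0, ω_r=1
Stage 1: 26(0−ω_c) = −64(1−ω_c)  ⇒  90ω_c = 64  ⇒  ω_c = 32/45
  ⇒ ω_c¹/ω_r¹ = 32/45
Stage 2: N_ring = 16 + 2·29 = 74
Stage 2: 16(ω_s−ω_c) = −74(ω_r−ω_c),  ω_r=0, ω_s=1
Stage 2: 16(1−ω_c) = −74(0−ω_c)  ⇒  90ω_c = 16  ⇒  ω_c = 8/45
  ⇒ ω_c²/ω_s² = 8/45
Coupling ω_s² = ω_c¹ ⇒ overall = 32/45 × 8/45 = 256/2025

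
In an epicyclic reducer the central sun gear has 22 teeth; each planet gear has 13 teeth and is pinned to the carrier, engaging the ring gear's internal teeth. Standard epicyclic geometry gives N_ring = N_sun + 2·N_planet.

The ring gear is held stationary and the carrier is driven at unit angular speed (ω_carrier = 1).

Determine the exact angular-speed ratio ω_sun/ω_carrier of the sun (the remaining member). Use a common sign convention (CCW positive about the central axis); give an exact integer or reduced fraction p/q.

N_ring = 22 + 2·13 = 48
22(ω_s−ω_c) = −48(ω_r−ω_c),  ω_r=0, ω_c=1
ω_s = 1 − (48/22)(0−1) = 35/11
ω_s/ω_c = 35/11

35/11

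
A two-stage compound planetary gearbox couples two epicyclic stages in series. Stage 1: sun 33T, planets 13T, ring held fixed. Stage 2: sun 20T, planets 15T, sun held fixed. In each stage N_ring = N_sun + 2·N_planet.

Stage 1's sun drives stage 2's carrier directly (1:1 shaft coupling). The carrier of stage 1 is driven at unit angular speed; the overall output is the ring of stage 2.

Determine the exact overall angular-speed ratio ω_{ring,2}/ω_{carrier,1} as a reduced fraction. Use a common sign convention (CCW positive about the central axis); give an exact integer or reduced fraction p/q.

Stage 1: N_ring = 33 + 2·13 = 59
Stage 1: 33(ω_s−ω_c) = −59(ω_r−ω_c),  ω_r=0, ω_c=1
Stage 1: ω_s = 1 − (59/33)(0−1) = 92/33
  ⇒ ω_s¹/ω_c¹ = 92/33
Stage 2: N_ring = 20 + 2·15 = 50
Stage 2: 20(ω_s−ω_c) = −50(ω_r−ω_c),  ω_s=0, ω_c=1
Stage 2: ω_r = 1 − (20/50)(0−1) = 7/5
  ⇒ ω_r²/ω_c² = 7/5
Coupling ω_c² = ω_s¹ ⇒ overall = 92/33 × 7/5 = 644/165

644/165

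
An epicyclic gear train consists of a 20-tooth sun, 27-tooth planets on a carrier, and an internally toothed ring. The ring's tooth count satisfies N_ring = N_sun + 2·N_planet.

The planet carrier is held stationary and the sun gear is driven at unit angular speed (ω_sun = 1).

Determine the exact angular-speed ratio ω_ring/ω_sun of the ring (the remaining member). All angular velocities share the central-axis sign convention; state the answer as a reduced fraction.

N_ring = 20 + 2·27 = 74
20(ω_s−ω_c) = −74(ω_r−ω_c),  ω_c=0, ω_s=1
ω_r = 0 − (20/74)(1−0) = -10/37
ω_r/ω_s = -10/37

-10/37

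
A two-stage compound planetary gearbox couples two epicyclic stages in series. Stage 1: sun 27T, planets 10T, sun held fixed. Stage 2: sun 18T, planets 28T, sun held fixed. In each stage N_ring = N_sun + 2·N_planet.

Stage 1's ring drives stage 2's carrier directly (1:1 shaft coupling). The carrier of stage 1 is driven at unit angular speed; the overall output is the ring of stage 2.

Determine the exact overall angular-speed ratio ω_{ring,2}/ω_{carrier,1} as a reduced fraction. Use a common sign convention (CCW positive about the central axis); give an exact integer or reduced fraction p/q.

92/47

Stage 1: N_ring = 27 + 2·10 = 47
Stage 1: 27(ω_s−ω_c) = −47(ω_r−ω_c),  ω_s=0, ω_c=1
Stage 1: ω_r = 1 − (27/47)(0−1) = 74/47
  ⇒ ω_r¹/ω_c¹ = 74/47
Stage 2: N_ring = 18 + 2·28 = 74
Stage 2: 18(ω_s−ω_c) = −74(ω_r−ω_c),  ω_s=0, ω_c=1
Stage 2: ω_r = 1 − (18/74)(0−1) = 46/37
  ⇒ ω_r²/ω_c² = 46/37
Coupling ω_c² = ω_r¹ ⇒ overall = 74/47 × 46/37 = 92/47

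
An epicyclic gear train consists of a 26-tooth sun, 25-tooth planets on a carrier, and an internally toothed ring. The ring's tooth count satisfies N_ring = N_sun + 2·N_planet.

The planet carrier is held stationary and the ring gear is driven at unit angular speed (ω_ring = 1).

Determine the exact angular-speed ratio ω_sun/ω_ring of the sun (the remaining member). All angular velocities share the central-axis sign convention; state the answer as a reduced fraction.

N_ring = 26 + 2·25 = 76
26(ω_s−ω_c) = −76(ω_r−ω_c),  ω_c=0, ω_r=1
ω_s = 0 − (76/26)(1−0) = -38/13
ω_s/ω_r = -38/13

-38/13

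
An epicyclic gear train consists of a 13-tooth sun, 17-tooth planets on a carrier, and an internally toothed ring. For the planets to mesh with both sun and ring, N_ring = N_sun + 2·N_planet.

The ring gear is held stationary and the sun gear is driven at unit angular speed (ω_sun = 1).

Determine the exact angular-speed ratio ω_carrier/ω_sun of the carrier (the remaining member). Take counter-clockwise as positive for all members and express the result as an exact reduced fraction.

N_ring = 13 + 2·17 = 47
13(ω_s−ω_c) = −47(ω_r−ω_c),  ω_r=0, ω_s=1
13(1−ω_c) = −47(0−ω_c)  ⇒  60ω_c = 13  ⇒  ω_c = 13/60
ω_c/ω_s = 13/60

13/60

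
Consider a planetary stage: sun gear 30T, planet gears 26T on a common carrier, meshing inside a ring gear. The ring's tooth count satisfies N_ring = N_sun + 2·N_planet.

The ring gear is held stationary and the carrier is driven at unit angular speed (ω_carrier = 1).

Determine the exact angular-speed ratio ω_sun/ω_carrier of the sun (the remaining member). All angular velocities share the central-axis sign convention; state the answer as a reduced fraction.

N_ring = 30 + 2·26 = 82
30(ω_s−ω_c) = −82(ω_r−ω_c),  ω_r=0, ω_c=1
ω_s = 1 − (82/30)(0−1) = 56/15
ω_s/ω_c = 56/15

56/15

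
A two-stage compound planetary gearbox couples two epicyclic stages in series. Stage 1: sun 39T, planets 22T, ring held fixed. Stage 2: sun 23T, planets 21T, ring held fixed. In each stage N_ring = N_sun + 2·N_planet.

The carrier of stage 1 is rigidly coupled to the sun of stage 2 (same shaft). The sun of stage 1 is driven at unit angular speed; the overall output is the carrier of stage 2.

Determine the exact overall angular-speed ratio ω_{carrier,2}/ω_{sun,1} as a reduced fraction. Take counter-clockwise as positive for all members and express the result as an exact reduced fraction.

Stage 1: N_ring = 39 + 2·22 = 83
Stage 1: 39(ω_s−ω_c) = −83(ω_r−ω_c),  ω_r=0, ω_s=1
Stage 1: 39(1−ω_c) = −83(0−ω_c)  ⇒  122ω_c = 39  ⇒  ω_c = 39/122
  ⇒ ω_c¹/ω_s¹ = 39/122
Stage 2: N_ring = 23 + 2·21 = 65
Stage 2: 23(ω_s−ω_c) = −65(ω_r−ω_c),  ω_r=0, ω_s=1
Stage 2: 23(1−ω_c) = −65(0−ω_c)  ⇒  88ω_c = 23  ⇒  ω_c = 23/88
  ⇒ ω_c²/ω_s² = 23/88
Coupling ω_s² = ω_c¹ ⇒ overall = 39/122 × 23/88 = 897/10736

897/10736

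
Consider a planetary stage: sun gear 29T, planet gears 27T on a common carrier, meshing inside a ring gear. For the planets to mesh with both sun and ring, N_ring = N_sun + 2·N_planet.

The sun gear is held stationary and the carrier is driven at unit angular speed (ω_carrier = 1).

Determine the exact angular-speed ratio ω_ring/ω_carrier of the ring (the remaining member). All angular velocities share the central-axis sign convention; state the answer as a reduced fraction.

112/83

N_ring = 29 + 2·27 = 83
29(ω_s−ω_c) = −83(ω_r−ω_c),  ω_s=0, ω_c=1
ω_r = 1 − (29/83)(0−1) = 112/83
ω_r/ω_c = 112/83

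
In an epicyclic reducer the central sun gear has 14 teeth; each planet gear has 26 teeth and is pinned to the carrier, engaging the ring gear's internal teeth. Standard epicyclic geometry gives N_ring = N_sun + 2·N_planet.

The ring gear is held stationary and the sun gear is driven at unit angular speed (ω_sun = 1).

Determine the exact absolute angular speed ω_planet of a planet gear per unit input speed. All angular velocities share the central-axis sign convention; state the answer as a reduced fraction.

-7/26

N_ring = 14 + 2·26 = 66
14(ω_s−ω_c) = −66(ω_r−ω_c),  ω_r=0, ω_s=1
14(1−ω_c) = −66(0−ω_c)  ⇒  80ω_c = 14  ⇒  ω_c = 7/40
sun–planet: 14·(1−7/40) = −26·(ω_p−ω_c)  ⇒  ω_p−ω_c = −(14/26)·(33/40) = -231/520
ω_p = 7/40 − 231/520 = -7/26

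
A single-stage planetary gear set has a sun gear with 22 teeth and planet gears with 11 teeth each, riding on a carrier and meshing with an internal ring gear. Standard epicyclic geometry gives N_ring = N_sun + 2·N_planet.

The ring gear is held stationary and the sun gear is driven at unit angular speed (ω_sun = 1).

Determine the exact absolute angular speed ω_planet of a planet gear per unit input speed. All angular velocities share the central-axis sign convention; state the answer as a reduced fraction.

-1

N_ring = 22 + 2·11 = 44
22(ω_s−ω_c) = −44(ω_r−ω_c),  ω_r=0, ω_s=1
22(1−ω_c) = −44(0−ω_c)  ⇒  66ω_c = 22  ⇒  ω_c = 1/3
sun–planet: 22·(1−1/3) = −11·(ω_p−ω_c)  ⇒  ω_p−ω_c = −(22/11)·(2/3) = -4/3
ω_p = 1/3 − 4/3 = -1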